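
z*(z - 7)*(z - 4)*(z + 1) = z^4 - 10*z^3 + 17*z^2 + 28*z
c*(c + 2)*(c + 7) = c^3 + 9*c^2 + 14*c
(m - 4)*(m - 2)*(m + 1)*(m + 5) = m^4 - 23*m^2 + 18*m + 40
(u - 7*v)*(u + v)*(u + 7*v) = u^3 + u^2*v - 49*u*v^2 - 49*v^3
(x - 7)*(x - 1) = x^2 - 8*x + 7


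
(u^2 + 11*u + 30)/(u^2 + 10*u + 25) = (u + 6)/(u + 5)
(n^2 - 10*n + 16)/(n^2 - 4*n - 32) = (n - 2)/(n + 4)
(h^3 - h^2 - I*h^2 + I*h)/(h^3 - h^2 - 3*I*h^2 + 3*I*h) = (h - I)/(h - 3*I)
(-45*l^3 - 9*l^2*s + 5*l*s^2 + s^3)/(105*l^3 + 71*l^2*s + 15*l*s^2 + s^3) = (-3*l + s)/(7*l + s)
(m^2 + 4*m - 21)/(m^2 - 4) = (m^2 + 4*m - 21)/(m^2 - 4)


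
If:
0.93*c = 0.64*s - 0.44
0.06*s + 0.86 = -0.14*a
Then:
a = -0.428571428571429*s - 6.14285714285714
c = 0.688172043010753*s - 0.473118279569892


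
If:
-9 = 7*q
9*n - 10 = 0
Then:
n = 10/9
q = -9/7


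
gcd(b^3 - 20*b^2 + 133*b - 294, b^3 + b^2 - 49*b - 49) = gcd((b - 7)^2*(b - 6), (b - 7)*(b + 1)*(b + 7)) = b - 7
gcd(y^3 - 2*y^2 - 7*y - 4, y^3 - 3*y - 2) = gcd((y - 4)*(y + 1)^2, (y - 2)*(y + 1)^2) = y^2 + 2*y + 1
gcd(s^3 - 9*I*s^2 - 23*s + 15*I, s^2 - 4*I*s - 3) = s^2 - 4*I*s - 3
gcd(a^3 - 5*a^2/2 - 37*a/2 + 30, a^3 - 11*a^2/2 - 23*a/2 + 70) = a - 5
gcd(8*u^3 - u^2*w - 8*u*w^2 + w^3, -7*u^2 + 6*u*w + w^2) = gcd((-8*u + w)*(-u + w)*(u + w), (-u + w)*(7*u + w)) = u - w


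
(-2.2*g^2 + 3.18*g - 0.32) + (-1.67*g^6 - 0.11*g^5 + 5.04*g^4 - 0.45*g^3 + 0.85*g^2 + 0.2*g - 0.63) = -1.67*g^6 - 0.11*g^5 + 5.04*g^4 - 0.45*g^3 - 1.35*g^2 + 3.38*g - 0.95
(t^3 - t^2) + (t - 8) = t^3 - t^2 + t - 8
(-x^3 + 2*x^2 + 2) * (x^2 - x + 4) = -x^5 + 3*x^4 - 6*x^3 + 10*x^2 - 2*x + 8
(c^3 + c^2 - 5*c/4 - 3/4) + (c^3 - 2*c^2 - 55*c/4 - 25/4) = 2*c^3 - c^2 - 15*c - 7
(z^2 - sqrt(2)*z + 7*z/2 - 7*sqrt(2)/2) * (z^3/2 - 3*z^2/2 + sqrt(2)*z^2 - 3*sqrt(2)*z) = z^5/2 + z^4/4 + sqrt(2)*z^4/2 - 29*z^3/4 + sqrt(2)*z^3/4 - 21*sqrt(2)*z^2/4 - z^2 + 21*z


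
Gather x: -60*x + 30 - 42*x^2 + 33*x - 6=-42*x^2 - 27*x + 24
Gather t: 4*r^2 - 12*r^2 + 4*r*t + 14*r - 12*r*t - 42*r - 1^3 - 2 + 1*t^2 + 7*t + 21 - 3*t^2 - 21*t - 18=-8*r^2 - 28*r - 2*t^2 + t*(-8*r - 14)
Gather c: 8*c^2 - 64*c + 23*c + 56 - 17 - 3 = 8*c^2 - 41*c + 36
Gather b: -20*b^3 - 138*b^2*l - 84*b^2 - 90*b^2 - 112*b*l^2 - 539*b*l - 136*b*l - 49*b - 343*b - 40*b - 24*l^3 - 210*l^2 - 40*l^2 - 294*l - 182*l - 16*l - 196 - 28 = -20*b^3 + b^2*(-138*l - 174) + b*(-112*l^2 - 675*l - 432) - 24*l^3 - 250*l^2 - 492*l - 224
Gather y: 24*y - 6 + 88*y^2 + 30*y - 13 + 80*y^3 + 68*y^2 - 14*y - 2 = 80*y^3 + 156*y^2 + 40*y - 21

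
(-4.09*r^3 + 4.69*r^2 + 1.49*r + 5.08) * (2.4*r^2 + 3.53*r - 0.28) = -9.816*r^5 - 3.1817*r^4 + 21.2769*r^3 + 16.1385*r^2 + 17.5152*r - 1.4224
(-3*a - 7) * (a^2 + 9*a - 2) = -3*a^3 - 34*a^2 - 57*a + 14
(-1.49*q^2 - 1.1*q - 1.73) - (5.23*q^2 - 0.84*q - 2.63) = -6.72*q^2 - 0.26*q + 0.9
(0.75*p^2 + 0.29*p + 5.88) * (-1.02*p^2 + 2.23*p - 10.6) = -0.765*p^4 + 1.3767*p^3 - 13.3009*p^2 + 10.0384*p - 62.328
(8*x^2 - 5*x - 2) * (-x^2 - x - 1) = -8*x^4 - 3*x^3 - x^2 + 7*x + 2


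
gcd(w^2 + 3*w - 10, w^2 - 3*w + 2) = w - 2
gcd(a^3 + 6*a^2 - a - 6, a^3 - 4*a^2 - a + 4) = a^2 - 1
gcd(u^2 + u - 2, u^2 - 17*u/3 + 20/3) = 1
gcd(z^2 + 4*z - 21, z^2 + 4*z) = 1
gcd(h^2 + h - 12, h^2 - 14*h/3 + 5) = h - 3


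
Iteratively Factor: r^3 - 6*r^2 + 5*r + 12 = (r - 4)*(r^2 - 2*r - 3) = (r - 4)*(r - 3)*(r + 1)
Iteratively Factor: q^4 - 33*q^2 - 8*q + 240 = (q - 5)*(q^3 + 5*q^2 - 8*q - 48) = (q - 5)*(q + 4)*(q^2 + q - 12) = (q - 5)*(q - 3)*(q + 4)*(q + 4)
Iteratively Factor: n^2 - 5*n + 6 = (n - 2)*(n - 3)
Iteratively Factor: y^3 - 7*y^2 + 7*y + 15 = (y + 1)*(y^2 - 8*y + 15) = (y - 3)*(y + 1)*(y - 5)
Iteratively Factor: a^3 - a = (a + 1)*(a^2 - a) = a*(a + 1)*(a - 1)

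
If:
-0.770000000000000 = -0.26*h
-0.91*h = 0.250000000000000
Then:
No Solution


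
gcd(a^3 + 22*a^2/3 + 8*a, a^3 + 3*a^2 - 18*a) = a^2 + 6*a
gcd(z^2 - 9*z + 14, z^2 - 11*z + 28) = z - 7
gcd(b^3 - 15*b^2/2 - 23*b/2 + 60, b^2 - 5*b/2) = b - 5/2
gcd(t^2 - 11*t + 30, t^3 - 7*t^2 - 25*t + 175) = t - 5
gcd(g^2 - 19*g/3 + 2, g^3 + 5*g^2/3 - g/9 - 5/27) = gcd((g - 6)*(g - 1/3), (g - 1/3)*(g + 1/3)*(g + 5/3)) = g - 1/3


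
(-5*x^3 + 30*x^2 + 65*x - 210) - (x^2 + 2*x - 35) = -5*x^3 + 29*x^2 + 63*x - 175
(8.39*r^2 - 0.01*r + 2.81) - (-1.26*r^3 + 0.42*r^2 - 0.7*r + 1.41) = 1.26*r^3 + 7.97*r^2 + 0.69*r + 1.4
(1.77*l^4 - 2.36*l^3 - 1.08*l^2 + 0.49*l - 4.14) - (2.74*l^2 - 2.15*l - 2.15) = 1.77*l^4 - 2.36*l^3 - 3.82*l^2 + 2.64*l - 1.99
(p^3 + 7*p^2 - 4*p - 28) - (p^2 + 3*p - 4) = p^3 + 6*p^2 - 7*p - 24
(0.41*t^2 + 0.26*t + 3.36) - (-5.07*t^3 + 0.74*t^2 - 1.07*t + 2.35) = 5.07*t^3 - 0.33*t^2 + 1.33*t + 1.01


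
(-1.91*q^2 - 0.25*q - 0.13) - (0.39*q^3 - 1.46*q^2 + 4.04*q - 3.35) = -0.39*q^3 - 0.45*q^2 - 4.29*q + 3.22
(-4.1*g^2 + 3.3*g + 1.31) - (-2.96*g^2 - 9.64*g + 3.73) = -1.14*g^2 + 12.94*g - 2.42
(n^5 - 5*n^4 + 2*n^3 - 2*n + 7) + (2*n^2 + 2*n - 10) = n^5 - 5*n^4 + 2*n^3 + 2*n^2 - 3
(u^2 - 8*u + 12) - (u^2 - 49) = 61 - 8*u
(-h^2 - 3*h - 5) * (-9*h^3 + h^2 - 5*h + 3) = 9*h^5 + 26*h^4 + 47*h^3 + 7*h^2 + 16*h - 15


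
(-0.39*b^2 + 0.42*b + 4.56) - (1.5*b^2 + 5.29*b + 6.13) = -1.89*b^2 - 4.87*b - 1.57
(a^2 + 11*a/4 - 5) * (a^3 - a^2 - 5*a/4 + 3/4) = a^5 + 7*a^4/4 - 9*a^3 + 37*a^2/16 + 133*a/16 - 15/4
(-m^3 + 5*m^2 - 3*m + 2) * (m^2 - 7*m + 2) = -m^5 + 12*m^4 - 40*m^3 + 33*m^2 - 20*m + 4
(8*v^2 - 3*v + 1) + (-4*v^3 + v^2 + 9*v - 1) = -4*v^3 + 9*v^2 + 6*v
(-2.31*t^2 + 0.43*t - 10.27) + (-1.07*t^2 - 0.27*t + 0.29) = -3.38*t^2 + 0.16*t - 9.98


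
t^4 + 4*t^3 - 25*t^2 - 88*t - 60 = (t - 5)*(t + 1)*(t + 2)*(t + 6)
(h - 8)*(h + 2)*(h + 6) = h^3 - 52*h - 96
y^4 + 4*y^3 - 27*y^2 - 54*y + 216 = (y - 3)^2*(y + 4)*(y + 6)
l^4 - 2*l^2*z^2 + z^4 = (l - z)^2*(l + z)^2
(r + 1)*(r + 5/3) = r^2 + 8*r/3 + 5/3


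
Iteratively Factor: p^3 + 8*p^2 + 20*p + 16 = (p + 2)*(p^2 + 6*p + 8) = (p + 2)*(p + 4)*(p + 2)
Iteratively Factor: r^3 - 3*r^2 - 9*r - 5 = (r - 5)*(r^2 + 2*r + 1) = (r - 5)*(r + 1)*(r + 1)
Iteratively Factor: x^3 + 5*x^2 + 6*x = (x + 3)*(x^2 + 2*x) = (x + 2)*(x + 3)*(x)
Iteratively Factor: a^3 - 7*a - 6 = (a - 3)*(a^2 + 3*a + 2) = (a - 3)*(a + 1)*(a + 2)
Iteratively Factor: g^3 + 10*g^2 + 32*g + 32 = (g + 4)*(g^2 + 6*g + 8) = (g + 4)^2*(g + 2)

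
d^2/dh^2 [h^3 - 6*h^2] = 6*h - 12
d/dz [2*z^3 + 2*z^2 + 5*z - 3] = 6*z^2 + 4*z + 5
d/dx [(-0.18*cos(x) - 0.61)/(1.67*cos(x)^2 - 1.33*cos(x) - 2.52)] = (-0.3006*cos(x)^2 - 2.0374*cos(x) + 0.3577)*sin(x)/(2.7889*cos(x)^4 - 4.4422*cos(x)^3 - 6.6479*cos(x)^2 + 6.7032*cos(x) + 6.3504)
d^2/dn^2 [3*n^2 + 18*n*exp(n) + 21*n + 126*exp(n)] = 18*n*exp(n) + 162*exp(n) + 6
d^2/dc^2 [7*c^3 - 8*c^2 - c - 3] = 42*c - 16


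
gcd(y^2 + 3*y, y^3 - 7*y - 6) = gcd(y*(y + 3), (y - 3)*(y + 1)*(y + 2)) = 1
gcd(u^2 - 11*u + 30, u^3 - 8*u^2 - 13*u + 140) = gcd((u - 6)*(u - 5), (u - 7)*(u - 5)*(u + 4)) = u - 5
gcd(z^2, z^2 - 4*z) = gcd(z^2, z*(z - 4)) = z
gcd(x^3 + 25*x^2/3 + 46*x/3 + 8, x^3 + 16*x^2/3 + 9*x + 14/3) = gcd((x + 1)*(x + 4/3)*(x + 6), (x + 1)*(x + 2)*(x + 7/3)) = x + 1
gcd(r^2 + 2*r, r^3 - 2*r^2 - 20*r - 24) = r + 2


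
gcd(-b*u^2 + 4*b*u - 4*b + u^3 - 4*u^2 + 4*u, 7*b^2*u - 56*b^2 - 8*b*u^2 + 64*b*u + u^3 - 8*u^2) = -b + u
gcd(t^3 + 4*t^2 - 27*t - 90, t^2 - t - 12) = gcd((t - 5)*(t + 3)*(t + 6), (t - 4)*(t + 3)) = t + 3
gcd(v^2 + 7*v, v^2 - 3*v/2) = v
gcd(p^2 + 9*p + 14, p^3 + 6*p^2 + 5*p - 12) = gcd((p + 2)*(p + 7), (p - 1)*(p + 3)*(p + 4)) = 1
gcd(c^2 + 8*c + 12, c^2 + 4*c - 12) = c + 6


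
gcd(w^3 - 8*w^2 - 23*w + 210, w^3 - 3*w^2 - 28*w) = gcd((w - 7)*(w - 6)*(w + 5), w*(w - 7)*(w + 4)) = w - 7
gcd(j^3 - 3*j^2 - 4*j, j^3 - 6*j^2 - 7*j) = j^2 + j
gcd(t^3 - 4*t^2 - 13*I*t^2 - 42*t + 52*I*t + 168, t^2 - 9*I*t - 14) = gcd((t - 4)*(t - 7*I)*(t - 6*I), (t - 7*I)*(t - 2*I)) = t - 7*I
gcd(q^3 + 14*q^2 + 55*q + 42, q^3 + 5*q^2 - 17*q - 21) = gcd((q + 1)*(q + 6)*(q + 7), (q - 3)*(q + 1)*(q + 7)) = q^2 + 8*q + 7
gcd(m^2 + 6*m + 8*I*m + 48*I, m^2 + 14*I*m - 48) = m + 8*I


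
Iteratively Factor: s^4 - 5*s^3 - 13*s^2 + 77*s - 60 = (s + 4)*(s^3 - 9*s^2 + 23*s - 15) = (s - 5)*(s + 4)*(s^2 - 4*s + 3) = (s - 5)*(s - 1)*(s + 4)*(s - 3)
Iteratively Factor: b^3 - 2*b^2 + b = (b - 1)*(b^2 - b) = (b - 1)^2*(b)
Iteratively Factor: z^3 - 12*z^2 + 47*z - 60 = (z - 5)*(z^2 - 7*z + 12) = (z - 5)*(z - 4)*(z - 3)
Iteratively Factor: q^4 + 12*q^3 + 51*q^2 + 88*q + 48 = (q + 4)*(q^3 + 8*q^2 + 19*q + 12) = (q + 3)*(q + 4)*(q^2 + 5*q + 4) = (q + 1)*(q + 3)*(q + 4)*(q + 4)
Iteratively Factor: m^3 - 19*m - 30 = (m - 5)*(m^2 + 5*m + 6) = (m - 5)*(m + 2)*(m + 3)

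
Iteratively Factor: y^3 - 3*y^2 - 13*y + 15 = (y - 5)*(y^2 + 2*y - 3) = (y - 5)*(y + 3)*(y - 1)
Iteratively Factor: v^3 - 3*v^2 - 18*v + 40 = (v + 4)*(v^2 - 7*v + 10) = (v - 5)*(v + 4)*(v - 2)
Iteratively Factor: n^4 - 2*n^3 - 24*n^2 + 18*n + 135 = (n + 3)*(n^3 - 5*n^2 - 9*n + 45) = (n + 3)^2*(n^2 - 8*n + 15) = (n - 3)*(n + 3)^2*(n - 5)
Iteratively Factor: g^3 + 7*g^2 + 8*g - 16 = (g - 1)*(g^2 + 8*g + 16) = (g - 1)*(g + 4)*(g + 4)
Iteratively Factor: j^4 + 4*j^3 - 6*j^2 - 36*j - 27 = (j + 3)*(j^3 + j^2 - 9*j - 9) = (j + 1)*(j + 3)*(j^2 - 9) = (j + 1)*(j + 3)^2*(j - 3)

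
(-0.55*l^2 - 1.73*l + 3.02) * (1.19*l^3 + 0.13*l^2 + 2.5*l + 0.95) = -0.6545*l^5 - 2.1302*l^4 + 1.9939*l^3 - 4.4549*l^2 + 5.9065*l + 2.869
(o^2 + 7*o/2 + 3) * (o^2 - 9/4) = o^4 + 7*o^3/2 + 3*o^2/4 - 63*o/8 - 27/4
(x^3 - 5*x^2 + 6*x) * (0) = 0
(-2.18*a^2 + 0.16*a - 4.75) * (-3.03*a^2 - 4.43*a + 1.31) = 6.6054*a^4 + 9.1726*a^3 + 10.8279*a^2 + 21.2521*a - 6.2225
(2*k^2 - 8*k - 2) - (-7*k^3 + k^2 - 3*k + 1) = 7*k^3 + k^2 - 5*k - 3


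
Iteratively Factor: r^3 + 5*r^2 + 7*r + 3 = (r + 1)*(r^2 + 4*r + 3) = (r + 1)*(r + 3)*(r + 1)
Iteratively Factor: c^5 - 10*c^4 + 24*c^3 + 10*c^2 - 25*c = (c - 1)*(c^4 - 9*c^3 + 15*c^2 + 25*c) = (c - 5)*(c - 1)*(c^3 - 4*c^2 - 5*c) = (c - 5)^2*(c - 1)*(c^2 + c) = (c - 5)^2*(c - 1)*(c + 1)*(c)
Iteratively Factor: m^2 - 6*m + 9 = (m - 3)*(m - 3)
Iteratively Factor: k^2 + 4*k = (k)*(k + 4)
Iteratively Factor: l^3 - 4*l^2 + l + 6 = (l - 3)*(l^2 - l - 2) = (l - 3)*(l - 2)*(l + 1)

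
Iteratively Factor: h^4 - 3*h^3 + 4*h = (h)*(h^3 - 3*h^2 + 4) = h*(h + 1)*(h^2 - 4*h + 4) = h*(h - 2)*(h + 1)*(h - 2)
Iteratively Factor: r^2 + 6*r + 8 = (r + 2)*(r + 4)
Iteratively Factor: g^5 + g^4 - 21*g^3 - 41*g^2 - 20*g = (g)*(g^4 + g^3 - 21*g^2 - 41*g - 20) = g*(g + 1)*(g^3 - 21*g - 20) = g*(g + 1)^2*(g^2 - g - 20) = g*(g + 1)^2*(g + 4)*(g - 5)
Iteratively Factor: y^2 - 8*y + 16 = (y - 4)*(y - 4)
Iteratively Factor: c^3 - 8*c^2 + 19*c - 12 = (c - 4)*(c^2 - 4*c + 3) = (c - 4)*(c - 1)*(c - 3)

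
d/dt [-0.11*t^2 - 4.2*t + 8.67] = -0.22*t - 4.2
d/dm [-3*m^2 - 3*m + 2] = -6*m - 3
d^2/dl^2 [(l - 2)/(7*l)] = -4/(7*l^3)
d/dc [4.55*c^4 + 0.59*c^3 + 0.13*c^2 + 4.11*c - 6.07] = 18.2*c^3 + 1.77*c^2 + 0.26*c + 4.11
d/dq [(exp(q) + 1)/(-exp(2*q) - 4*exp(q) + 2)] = (2*(exp(q) + 1)*(exp(q) + 2) - exp(2*q) - 4*exp(q) + 2)*exp(q)/(exp(2*q) + 4*exp(q) - 2)^2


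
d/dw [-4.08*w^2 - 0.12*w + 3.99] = -8.16*w - 0.12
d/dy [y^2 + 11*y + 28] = 2*y + 11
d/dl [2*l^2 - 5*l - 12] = 4*l - 5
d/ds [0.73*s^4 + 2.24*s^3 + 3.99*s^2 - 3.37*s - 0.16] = 2.92*s^3 + 6.72*s^2 + 7.98*s - 3.37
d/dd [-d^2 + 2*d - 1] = 2 - 2*d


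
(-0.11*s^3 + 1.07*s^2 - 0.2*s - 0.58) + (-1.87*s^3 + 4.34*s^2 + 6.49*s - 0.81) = -1.98*s^3 + 5.41*s^2 + 6.29*s - 1.39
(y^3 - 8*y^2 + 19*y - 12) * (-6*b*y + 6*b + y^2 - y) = -6*b*y^4 + 54*b*y^3 - 162*b*y^2 + 186*b*y - 72*b + y^5 - 9*y^4 + 27*y^3 - 31*y^2 + 12*y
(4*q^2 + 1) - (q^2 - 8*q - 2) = 3*q^2 + 8*q + 3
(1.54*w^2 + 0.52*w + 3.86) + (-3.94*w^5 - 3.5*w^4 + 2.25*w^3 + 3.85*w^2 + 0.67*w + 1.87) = -3.94*w^5 - 3.5*w^4 + 2.25*w^3 + 5.39*w^2 + 1.19*w + 5.73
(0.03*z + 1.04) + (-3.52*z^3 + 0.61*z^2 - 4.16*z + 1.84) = -3.52*z^3 + 0.61*z^2 - 4.13*z + 2.88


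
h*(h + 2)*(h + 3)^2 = h^4 + 8*h^3 + 21*h^2 + 18*h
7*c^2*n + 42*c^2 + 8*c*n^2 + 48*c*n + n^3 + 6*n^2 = (c + n)*(7*c + n)*(n + 6)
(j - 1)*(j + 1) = j^2 - 1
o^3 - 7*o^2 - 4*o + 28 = (o - 7)*(o - 2)*(o + 2)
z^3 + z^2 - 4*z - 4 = (z - 2)*(z + 1)*(z + 2)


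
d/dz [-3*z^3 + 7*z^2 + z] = -9*z^2 + 14*z + 1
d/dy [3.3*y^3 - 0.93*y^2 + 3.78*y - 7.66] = 9.9*y^2 - 1.86*y + 3.78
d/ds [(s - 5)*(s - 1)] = 2*s - 6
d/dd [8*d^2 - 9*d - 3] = 16*d - 9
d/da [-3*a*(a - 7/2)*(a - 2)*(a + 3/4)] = -12*a^3 + 171*a^2/4 - 69*a/4 - 63/4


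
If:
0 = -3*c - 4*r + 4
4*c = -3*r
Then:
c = -12/7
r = 16/7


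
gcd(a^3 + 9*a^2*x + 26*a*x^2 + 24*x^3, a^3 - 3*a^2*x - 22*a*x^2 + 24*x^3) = a + 4*x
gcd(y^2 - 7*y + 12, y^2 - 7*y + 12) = y^2 - 7*y + 12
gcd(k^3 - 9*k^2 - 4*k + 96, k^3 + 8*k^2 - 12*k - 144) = k - 4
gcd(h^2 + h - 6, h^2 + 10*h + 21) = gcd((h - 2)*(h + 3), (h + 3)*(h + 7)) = h + 3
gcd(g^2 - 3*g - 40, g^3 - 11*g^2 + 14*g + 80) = g - 8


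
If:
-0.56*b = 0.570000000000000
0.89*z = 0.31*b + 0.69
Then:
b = -1.02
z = 0.42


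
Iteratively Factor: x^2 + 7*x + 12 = (x + 4)*(x + 3)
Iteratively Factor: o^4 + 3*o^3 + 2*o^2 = (o)*(o^3 + 3*o^2 + 2*o) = o*(o + 1)*(o^2 + 2*o) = o*(o + 1)*(o + 2)*(o)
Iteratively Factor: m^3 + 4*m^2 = (m)*(m^2 + 4*m) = m*(m + 4)*(m)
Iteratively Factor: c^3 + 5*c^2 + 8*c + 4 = (c + 2)*(c^2 + 3*c + 2) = (c + 1)*(c + 2)*(c + 2)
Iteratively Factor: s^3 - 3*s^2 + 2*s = (s - 1)*(s^2 - 2*s) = s*(s - 1)*(s - 2)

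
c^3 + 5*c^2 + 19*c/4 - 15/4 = (c - 1/2)*(c + 5/2)*(c + 3)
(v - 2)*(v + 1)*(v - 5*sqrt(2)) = v^3 - 5*sqrt(2)*v^2 - v^2 - 2*v + 5*sqrt(2)*v + 10*sqrt(2)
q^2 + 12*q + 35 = (q + 5)*(q + 7)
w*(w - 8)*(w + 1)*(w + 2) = w^4 - 5*w^3 - 22*w^2 - 16*w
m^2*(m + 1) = m^3 + m^2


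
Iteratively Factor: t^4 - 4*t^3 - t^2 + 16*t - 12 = (t - 1)*(t^3 - 3*t^2 - 4*t + 12) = (t - 1)*(t + 2)*(t^2 - 5*t + 6) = (t - 3)*(t - 1)*(t + 2)*(t - 2)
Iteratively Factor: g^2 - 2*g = (g)*(g - 2)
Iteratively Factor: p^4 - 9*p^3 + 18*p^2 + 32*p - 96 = (p - 3)*(p^3 - 6*p^2 + 32) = (p - 4)*(p - 3)*(p^2 - 2*p - 8) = (p - 4)^2*(p - 3)*(p + 2)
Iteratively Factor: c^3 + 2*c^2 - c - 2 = (c - 1)*(c^2 + 3*c + 2) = (c - 1)*(c + 2)*(c + 1)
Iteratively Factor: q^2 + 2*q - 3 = (q - 1)*(q + 3)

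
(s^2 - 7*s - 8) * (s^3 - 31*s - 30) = s^5 - 7*s^4 - 39*s^3 + 187*s^2 + 458*s + 240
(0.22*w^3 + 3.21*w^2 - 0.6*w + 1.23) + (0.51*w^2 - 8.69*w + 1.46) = 0.22*w^3 + 3.72*w^2 - 9.29*w + 2.69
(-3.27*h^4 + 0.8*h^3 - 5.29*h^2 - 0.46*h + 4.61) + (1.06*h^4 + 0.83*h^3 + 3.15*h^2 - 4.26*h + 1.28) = -2.21*h^4 + 1.63*h^3 - 2.14*h^2 - 4.72*h + 5.89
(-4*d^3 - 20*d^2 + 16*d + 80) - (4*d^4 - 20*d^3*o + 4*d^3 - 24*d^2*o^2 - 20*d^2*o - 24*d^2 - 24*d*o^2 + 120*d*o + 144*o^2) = -4*d^4 + 20*d^3*o - 8*d^3 + 24*d^2*o^2 + 20*d^2*o + 4*d^2 + 24*d*o^2 - 120*d*o + 16*d - 144*o^2 + 80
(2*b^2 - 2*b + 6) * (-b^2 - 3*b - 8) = -2*b^4 - 4*b^3 - 16*b^2 - 2*b - 48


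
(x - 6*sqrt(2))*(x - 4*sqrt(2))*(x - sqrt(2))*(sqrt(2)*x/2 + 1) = sqrt(2)*x^4/2 - 10*x^3 + 23*sqrt(2)*x^2 + 20*x - 48*sqrt(2)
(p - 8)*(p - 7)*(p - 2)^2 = p^4 - 19*p^3 + 120*p^2 - 284*p + 224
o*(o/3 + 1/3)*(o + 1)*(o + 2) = o^4/3 + 4*o^3/3 + 5*o^2/3 + 2*o/3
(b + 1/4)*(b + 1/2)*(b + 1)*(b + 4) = b^4 + 23*b^3/4 + 63*b^2/8 + 29*b/8 + 1/2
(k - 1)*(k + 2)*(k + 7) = k^3 + 8*k^2 + 5*k - 14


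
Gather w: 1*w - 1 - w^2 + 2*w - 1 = -w^2 + 3*w - 2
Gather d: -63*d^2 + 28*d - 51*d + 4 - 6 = -63*d^2 - 23*d - 2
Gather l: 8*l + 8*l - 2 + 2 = 16*l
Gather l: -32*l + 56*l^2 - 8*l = 56*l^2 - 40*l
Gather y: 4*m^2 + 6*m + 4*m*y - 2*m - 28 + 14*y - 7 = 4*m^2 + 4*m + y*(4*m + 14) - 35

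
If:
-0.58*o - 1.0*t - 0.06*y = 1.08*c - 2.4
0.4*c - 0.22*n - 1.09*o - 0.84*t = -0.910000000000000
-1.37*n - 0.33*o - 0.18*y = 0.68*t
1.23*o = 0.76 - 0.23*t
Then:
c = 0.914170664797669 - 0.0619179115212712*y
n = -0.134865202097046*y - 0.682541702338804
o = 0.396753595783094 - 0.00144119024428575*y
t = 0.00770723478465858*y + 1.18257859646432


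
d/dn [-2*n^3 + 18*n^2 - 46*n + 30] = -6*n^2 + 36*n - 46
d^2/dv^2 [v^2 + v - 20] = 2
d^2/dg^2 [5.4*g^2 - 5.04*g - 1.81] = 10.8000000000000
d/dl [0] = 0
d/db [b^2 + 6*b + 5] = 2*b + 6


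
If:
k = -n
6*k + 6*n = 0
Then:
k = -n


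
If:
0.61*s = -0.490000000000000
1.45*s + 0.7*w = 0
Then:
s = -0.80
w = 1.66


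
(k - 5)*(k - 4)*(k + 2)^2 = k^4 - 5*k^3 - 12*k^2 + 44*k + 80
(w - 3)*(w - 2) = w^2 - 5*w + 6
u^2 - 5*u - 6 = (u - 6)*(u + 1)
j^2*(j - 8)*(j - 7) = j^4 - 15*j^3 + 56*j^2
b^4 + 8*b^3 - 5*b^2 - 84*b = b*(b - 3)*(b + 4)*(b + 7)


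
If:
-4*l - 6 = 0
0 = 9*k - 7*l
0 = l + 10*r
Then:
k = -7/6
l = -3/2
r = 3/20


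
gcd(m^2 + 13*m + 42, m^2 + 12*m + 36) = m + 6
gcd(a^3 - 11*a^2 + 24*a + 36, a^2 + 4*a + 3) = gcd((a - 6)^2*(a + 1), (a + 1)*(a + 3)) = a + 1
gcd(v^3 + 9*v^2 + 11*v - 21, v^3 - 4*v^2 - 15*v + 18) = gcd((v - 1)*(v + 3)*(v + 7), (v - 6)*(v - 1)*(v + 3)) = v^2 + 2*v - 3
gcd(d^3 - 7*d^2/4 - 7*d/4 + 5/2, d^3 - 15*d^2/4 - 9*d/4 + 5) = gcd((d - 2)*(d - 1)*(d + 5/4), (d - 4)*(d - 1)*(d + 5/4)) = d^2 + d/4 - 5/4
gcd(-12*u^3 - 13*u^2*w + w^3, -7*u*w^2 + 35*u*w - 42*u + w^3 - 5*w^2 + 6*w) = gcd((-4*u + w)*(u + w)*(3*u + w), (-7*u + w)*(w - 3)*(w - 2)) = 1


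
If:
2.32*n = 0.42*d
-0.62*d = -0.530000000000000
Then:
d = 0.85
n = 0.15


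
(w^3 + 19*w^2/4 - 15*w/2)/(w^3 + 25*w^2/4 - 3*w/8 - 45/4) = 2*w/(2*w + 3)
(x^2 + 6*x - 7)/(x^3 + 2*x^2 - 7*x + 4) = (x + 7)/(x^2 + 3*x - 4)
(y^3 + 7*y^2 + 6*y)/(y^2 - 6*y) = (y^2 + 7*y + 6)/(y - 6)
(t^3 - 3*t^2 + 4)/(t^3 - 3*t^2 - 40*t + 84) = (t^2 - t - 2)/(t^2 - t - 42)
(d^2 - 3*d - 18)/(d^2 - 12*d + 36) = (d + 3)/(d - 6)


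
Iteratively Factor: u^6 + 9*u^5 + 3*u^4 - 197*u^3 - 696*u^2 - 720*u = (u + 3)*(u^5 + 6*u^4 - 15*u^3 - 152*u^2 - 240*u) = u*(u + 3)*(u^4 + 6*u^3 - 15*u^2 - 152*u - 240) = u*(u - 5)*(u + 3)*(u^3 + 11*u^2 + 40*u + 48) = u*(u - 5)*(u + 3)*(u + 4)*(u^2 + 7*u + 12) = u*(u - 5)*(u + 3)*(u + 4)^2*(u + 3)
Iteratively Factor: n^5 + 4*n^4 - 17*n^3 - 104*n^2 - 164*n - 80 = (n + 2)*(n^4 + 2*n^3 - 21*n^2 - 62*n - 40) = (n - 5)*(n + 2)*(n^3 + 7*n^2 + 14*n + 8) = (n - 5)*(n + 2)^2*(n^2 + 5*n + 4) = (n - 5)*(n + 2)^2*(n + 4)*(n + 1)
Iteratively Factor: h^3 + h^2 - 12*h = (h)*(h^2 + h - 12) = h*(h - 3)*(h + 4)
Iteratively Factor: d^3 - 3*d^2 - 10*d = (d)*(d^2 - 3*d - 10) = d*(d - 5)*(d + 2)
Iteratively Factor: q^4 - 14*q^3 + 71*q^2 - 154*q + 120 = (q - 3)*(q^3 - 11*q^2 + 38*q - 40) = (q - 5)*(q - 3)*(q^2 - 6*q + 8) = (q - 5)*(q - 3)*(q - 2)*(q - 4)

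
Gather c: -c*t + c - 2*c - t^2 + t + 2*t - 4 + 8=c*(-t - 1) - t^2 + 3*t + 4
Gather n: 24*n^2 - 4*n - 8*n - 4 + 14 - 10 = 24*n^2 - 12*n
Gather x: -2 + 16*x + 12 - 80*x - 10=-64*x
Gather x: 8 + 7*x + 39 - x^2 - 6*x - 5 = -x^2 + x + 42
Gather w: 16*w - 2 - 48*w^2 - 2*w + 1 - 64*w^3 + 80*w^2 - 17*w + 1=-64*w^3 + 32*w^2 - 3*w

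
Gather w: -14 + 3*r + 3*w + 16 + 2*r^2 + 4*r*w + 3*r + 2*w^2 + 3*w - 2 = 2*r^2 + 6*r + 2*w^2 + w*(4*r + 6)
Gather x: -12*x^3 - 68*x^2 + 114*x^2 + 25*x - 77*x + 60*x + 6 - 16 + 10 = -12*x^3 + 46*x^2 + 8*x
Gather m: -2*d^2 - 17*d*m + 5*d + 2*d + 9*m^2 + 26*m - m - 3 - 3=-2*d^2 + 7*d + 9*m^2 + m*(25 - 17*d) - 6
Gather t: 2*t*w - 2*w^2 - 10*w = 2*t*w - 2*w^2 - 10*w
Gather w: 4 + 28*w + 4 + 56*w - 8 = 84*w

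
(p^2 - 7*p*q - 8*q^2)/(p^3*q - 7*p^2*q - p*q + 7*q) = (p^2 - 7*p*q - 8*q^2)/(q*(p^3 - 7*p^2 - p + 7))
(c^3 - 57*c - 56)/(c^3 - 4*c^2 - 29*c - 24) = (c + 7)/(c + 3)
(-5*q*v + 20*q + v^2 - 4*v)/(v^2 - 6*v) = (-5*q*v + 20*q + v^2 - 4*v)/(v*(v - 6))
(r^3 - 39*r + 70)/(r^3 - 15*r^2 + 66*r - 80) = (r + 7)/(r - 8)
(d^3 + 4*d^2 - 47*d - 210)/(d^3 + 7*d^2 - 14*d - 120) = (d - 7)/(d - 4)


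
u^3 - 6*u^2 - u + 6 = (u - 6)*(u - 1)*(u + 1)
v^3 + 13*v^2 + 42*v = v*(v + 6)*(v + 7)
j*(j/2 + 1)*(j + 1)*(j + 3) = j^4/2 + 3*j^3 + 11*j^2/2 + 3*j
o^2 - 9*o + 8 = (o - 8)*(o - 1)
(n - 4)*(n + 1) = n^2 - 3*n - 4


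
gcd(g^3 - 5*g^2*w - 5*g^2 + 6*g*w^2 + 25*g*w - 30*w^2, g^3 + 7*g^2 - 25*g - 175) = g - 5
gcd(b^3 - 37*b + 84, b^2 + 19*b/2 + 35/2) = b + 7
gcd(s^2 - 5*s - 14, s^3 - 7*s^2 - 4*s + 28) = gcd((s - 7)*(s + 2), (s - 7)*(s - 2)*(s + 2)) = s^2 - 5*s - 14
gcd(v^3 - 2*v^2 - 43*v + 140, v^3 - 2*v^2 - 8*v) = v - 4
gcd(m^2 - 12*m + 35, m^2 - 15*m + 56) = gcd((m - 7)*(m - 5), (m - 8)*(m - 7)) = m - 7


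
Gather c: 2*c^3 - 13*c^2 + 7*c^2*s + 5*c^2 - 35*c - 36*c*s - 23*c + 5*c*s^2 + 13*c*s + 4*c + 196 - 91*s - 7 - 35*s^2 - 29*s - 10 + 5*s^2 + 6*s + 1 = 2*c^3 + c^2*(7*s - 8) + c*(5*s^2 - 23*s - 54) - 30*s^2 - 114*s + 180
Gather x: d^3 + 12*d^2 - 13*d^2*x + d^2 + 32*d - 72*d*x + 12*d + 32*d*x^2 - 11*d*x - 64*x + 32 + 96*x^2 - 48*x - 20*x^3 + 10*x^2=d^3 + 13*d^2 + 44*d - 20*x^3 + x^2*(32*d + 106) + x*(-13*d^2 - 83*d - 112) + 32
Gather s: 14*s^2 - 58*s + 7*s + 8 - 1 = 14*s^2 - 51*s + 7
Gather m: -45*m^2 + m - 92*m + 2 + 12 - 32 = -45*m^2 - 91*m - 18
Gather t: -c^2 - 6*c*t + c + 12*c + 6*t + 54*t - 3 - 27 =-c^2 + 13*c + t*(60 - 6*c) - 30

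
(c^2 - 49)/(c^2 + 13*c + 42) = (c - 7)/(c + 6)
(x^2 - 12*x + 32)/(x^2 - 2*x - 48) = (x - 4)/(x + 6)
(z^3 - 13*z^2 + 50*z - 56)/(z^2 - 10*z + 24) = (z^2 - 9*z + 14)/(z - 6)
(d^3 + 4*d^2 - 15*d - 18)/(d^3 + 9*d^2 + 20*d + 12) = (d - 3)/(d + 2)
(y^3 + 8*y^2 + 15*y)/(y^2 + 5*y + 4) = y*(y^2 + 8*y + 15)/(y^2 + 5*y + 4)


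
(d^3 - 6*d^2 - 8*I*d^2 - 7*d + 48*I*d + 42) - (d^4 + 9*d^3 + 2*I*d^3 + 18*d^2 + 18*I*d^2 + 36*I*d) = -d^4 - 8*d^3 - 2*I*d^3 - 24*d^2 - 26*I*d^2 - 7*d + 12*I*d + 42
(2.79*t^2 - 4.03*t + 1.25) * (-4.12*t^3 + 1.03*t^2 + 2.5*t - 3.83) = -11.4948*t^5 + 19.4773*t^4 - 2.3259*t^3 - 19.4732*t^2 + 18.5599*t - 4.7875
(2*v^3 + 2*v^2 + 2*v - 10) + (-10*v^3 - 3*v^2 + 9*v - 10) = -8*v^3 - v^2 + 11*v - 20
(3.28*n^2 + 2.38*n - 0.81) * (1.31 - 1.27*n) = -4.1656*n^3 + 1.2742*n^2 + 4.1465*n - 1.0611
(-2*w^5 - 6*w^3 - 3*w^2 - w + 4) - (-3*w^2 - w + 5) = -2*w^5 - 6*w^3 - 1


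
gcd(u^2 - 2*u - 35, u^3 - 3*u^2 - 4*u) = 1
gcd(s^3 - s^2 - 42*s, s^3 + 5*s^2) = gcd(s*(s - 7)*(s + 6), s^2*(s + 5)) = s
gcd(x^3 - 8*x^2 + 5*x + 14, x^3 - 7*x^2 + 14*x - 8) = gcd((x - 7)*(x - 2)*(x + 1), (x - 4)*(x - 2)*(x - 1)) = x - 2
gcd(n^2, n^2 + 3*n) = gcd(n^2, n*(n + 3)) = n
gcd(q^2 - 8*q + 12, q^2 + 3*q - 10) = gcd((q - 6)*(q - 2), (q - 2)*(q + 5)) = q - 2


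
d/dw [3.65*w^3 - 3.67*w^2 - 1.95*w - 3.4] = 10.95*w^2 - 7.34*w - 1.95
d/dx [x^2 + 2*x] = 2*x + 2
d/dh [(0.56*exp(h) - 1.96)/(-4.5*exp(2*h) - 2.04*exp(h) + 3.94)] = (2.52*exp(2*h) - 17.64*exp(h) - 1.792)*exp(h)/(20.25*exp(4*h) + 18.36*exp(3*h) - 31.2984*exp(2*h) - 16.0752*exp(h) + 15.5236)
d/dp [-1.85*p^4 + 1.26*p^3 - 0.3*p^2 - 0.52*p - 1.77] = -7.4*p^3 + 3.78*p^2 - 0.6*p - 0.52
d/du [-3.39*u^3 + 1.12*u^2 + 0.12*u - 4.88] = -10.17*u^2 + 2.24*u + 0.12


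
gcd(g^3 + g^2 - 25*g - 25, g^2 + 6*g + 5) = g^2 + 6*g + 5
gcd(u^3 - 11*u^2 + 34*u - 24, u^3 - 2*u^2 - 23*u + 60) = u - 4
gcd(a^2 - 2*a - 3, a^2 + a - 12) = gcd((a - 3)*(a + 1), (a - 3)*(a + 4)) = a - 3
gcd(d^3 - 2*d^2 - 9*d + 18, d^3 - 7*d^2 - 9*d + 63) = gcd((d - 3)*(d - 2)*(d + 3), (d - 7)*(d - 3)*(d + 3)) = d^2 - 9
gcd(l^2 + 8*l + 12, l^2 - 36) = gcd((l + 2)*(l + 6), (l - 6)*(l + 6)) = l + 6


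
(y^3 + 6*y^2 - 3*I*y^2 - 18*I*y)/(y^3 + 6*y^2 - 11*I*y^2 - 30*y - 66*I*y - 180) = y*(y - 3*I)/(y^2 - 11*I*y - 30)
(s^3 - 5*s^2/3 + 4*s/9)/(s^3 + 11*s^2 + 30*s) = (9*s^2 - 15*s + 4)/(9*(s^2 + 11*s + 30))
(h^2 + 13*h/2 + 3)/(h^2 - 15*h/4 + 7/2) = 2*(2*h^2 + 13*h + 6)/(4*h^2 - 15*h + 14)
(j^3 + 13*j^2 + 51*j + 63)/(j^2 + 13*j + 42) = (j^2 + 6*j + 9)/(j + 6)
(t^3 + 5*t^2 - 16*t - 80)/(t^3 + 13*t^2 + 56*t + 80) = (t - 4)/(t + 4)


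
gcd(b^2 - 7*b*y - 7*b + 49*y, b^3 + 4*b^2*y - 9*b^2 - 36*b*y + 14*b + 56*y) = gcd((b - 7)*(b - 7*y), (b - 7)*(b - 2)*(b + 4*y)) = b - 7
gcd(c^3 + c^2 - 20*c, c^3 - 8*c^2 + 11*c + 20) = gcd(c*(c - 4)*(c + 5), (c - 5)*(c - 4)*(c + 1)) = c - 4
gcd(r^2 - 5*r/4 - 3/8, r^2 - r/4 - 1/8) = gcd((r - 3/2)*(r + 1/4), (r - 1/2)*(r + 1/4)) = r + 1/4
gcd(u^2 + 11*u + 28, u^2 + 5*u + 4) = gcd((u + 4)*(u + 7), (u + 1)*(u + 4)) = u + 4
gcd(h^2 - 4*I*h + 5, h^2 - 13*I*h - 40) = h - 5*I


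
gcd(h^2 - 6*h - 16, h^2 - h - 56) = h - 8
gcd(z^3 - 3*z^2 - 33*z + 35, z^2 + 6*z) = 1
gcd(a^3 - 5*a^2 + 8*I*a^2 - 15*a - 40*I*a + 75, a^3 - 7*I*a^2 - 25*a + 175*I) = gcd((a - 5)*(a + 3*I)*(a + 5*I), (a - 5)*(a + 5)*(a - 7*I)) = a - 5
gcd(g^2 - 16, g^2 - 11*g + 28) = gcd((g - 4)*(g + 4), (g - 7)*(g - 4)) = g - 4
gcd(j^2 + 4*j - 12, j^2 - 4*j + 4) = j - 2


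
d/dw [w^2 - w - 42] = 2*w - 1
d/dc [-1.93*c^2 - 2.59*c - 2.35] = -3.86*c - 2.59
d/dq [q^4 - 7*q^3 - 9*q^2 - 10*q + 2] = 4*q^3 - 21*q^2 - 18*q - 10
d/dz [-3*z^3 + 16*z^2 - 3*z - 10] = -9*z^2 + 32*z - 3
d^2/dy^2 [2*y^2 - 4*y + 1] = 4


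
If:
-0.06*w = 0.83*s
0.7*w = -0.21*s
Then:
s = 0.00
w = 0.00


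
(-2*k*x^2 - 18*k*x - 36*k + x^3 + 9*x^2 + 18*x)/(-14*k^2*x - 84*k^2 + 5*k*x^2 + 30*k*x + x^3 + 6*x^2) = (x + 3)/(7*k + x)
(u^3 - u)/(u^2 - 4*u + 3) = u*(u + 1)/(u - 3)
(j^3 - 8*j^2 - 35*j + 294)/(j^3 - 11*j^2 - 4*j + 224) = (j^2 - j - 42)/(j^2 - 4*j - 32)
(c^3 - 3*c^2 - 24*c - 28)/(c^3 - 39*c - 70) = (c + 2)/(c + 5)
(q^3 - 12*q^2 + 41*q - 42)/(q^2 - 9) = (q^2 - 9*q + 14)/(q + 3)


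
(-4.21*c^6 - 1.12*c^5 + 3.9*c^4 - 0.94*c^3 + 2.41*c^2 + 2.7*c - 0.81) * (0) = 0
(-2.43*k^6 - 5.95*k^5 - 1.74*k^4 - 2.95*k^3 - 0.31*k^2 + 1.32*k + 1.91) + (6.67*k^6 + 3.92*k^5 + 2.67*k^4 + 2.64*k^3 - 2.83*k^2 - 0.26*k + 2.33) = 4.24*k^6 - 2.03*k^5 + 0.93*k^4 - 0.31*k^3 - 3.14*k^2 + 1.06*k + 4.24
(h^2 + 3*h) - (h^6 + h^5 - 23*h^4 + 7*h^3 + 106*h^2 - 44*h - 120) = -h^6 - h^5 + 23*h^4 - 7*h^3 - 105*h^2 + 47*h + 120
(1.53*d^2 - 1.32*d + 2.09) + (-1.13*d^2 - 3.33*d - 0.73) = 0.4*d^2 - 4.65*d + 1.36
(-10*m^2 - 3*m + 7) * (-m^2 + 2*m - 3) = 10*m^4 - 17*m^3 + 17*m^2 + 23*m - 21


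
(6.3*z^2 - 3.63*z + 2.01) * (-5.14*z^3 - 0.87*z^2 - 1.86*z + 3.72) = -32.382*z^5 + 13.1772*z^4 - 18.8913*z^3 + 28.4391*z^2 - 17.2422*z + 7.4772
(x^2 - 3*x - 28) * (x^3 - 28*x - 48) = x^5 - 3*x^4 - 56*x^3 + 36*x^2 + 928*x + 1344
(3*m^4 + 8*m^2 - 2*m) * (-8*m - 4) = -24*m^5 - 12*m^4 - 64*m^3 - 16*m^2 + 8*m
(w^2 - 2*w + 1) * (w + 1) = w^3 - w^2 - w + 1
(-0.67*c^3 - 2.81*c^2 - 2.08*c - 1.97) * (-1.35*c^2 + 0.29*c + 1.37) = 0.9045*c^5 + 3.5992*c^4 + 1.0752*c^3 - 1.7934*c^2 - 3.4209*c - 2.6989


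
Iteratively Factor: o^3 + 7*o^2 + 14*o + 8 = (o + 4)*(o^2 + 3*o + 2) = (o + 1)*(o + 4)*(o + 2)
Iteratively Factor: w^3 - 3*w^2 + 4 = (w - 2)*(w^2 - w - 2) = (w - 2)^2*(w + 1)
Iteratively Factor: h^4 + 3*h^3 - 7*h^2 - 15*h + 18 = (h - 1)*(h^3 + 4*h^2 - 3*h - 18) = (h - 2)*(h - 1)*(h^2 + 6*h + 9) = (h - 2)*(h - 1)*(h + 3)*(h + 3)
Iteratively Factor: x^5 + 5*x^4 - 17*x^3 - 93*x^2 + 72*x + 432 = (x + 4)*(x^4 + x^3 - 21*x^2 - 9*x + 108) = (x - 3)*(x + 4)*(x^3 + 4*x^2 - 9*x - 36) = (x - 3)^2*(x + 4)*(x^2 + 7*x + 12) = (x - 3)^2*(x + 4)^2*(x + 3)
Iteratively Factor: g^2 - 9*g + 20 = (g - 5)*(g - 4)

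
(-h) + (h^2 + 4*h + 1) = h^2 + 3*h + 1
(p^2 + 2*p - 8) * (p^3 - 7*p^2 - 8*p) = p^5 - 5*p^4 - 30*p^3 + 40*p^2 + 64*p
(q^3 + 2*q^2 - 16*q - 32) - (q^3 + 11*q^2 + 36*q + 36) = -9*q^2 - 52*q - 68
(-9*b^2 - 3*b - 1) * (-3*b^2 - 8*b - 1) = 27*b^4 + 81*b^3 + 36*b^2 + 11*b + 1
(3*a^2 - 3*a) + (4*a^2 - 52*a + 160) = 7*a^2 - 55*a + 160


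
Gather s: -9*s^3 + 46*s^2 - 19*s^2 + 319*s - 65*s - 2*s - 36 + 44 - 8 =-9*s^3 + 27*s^2 + 252*s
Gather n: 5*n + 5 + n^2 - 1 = n^2 + 5*n + 4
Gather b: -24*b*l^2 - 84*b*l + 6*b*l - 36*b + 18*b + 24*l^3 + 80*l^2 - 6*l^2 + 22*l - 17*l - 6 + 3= b*(-24*l^2 - 78*l - 18) + 24*l^3 + 74*l^2 + 5*l - 3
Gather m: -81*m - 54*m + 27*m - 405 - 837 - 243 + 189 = -108*m - 1296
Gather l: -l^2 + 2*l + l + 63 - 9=-l^2 + 3*l + 54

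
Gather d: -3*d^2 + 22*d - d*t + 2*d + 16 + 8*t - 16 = -3*d^2 + d*(24 - t) + 8*t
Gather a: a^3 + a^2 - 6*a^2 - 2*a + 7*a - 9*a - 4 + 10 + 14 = a^3 - 5*a^2 - 4*a + 20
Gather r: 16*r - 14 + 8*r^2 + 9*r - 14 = 8*r^2 + 25*r - 28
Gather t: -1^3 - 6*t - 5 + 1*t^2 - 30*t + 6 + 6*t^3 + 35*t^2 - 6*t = 6*t^3 + 36*t^2 - 42*t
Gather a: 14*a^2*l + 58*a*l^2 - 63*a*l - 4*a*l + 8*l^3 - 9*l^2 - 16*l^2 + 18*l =14*a^2*l + a*(58*l^2 - 67*l) + 8*l^3 - 25*l^2 + 18*l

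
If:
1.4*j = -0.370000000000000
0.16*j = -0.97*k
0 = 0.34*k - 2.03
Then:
No Solution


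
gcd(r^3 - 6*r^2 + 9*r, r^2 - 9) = r - 3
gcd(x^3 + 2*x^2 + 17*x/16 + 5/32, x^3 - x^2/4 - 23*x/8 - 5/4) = x^2 + 7*x/4 + 5/8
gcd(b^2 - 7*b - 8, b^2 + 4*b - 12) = 1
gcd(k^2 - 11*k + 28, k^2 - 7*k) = k - 7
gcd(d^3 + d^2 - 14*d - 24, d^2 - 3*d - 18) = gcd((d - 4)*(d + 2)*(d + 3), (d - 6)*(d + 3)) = d + 3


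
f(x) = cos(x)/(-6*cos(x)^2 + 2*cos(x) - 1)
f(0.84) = -0.29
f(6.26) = -0.20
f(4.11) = 0.14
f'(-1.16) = -0.03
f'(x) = (-12*sin(x)*cos(x) + 2*sin(x))*cos(x)/(-6*cos(x)^2 + 2*cos(x) - 1)^2 - sin(x)/(-6*cos(x)^2 + 2*cos(x) - 1) = (1 - 6*cos(x)^2)*sin(x)/(6*sin(x)^2 + 2*cos(x) - 7)^2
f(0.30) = -0.21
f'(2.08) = -0.03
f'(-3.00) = 0.01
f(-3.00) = 0.11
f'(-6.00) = -0.06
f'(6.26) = 0.00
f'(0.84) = -0.23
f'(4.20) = 0.03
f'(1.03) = -0.21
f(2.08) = 0.14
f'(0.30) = -0.06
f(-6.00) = -0.21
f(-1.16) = -0.34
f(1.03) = -0.33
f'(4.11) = 0.05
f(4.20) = 0.14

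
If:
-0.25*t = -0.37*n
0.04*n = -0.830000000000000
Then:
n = -20.75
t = -30.71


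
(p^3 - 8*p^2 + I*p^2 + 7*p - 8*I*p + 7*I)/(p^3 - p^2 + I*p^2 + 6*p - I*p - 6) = (p^2 + p*(-7 + I) - 7*I)/(p^2 + I*p + 6)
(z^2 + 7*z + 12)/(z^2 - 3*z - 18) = (z + 4)/(z - 6)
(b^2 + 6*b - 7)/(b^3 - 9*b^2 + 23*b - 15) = (b + 7)/(b^2 - 8*b + 15)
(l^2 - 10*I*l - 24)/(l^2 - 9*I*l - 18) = (l - 4*I)/(l - 3*I)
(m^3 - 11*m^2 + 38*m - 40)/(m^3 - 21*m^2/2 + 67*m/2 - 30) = 2*(m - 2)/(2*m - 3)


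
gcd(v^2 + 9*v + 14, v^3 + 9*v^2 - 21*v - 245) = v + 7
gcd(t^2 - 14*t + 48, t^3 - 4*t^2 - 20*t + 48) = t - 6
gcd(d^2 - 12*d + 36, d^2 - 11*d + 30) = d - 6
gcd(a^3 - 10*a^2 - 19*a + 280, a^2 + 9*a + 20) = a + 5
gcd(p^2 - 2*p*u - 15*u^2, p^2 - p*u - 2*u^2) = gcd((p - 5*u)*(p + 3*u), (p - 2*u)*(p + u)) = 1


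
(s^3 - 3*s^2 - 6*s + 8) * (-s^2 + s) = -s^5 + 4*s^4 + 3*s^3 - 14*s^2 + 8*s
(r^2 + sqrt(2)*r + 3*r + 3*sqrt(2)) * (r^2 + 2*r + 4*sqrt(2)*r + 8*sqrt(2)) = r^4 + 5*r^3 + 5*sqrt(2)*r^3 + 14*r^2 + 25*sqrt(2)*r^2 + 40*r + 30*sqrt(2)*r + 48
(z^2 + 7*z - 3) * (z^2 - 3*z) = z^4 + 4*z^3 - 24*z^2 + 9*z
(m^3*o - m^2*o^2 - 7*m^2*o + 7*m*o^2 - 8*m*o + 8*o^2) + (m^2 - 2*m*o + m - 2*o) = m^3*o - m^2*o^2 - 7*m^2*o + m^2 + 7*m*o^2 - 10*m*o + m + 8*o^2 - 2*o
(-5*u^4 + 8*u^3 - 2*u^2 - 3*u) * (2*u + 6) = -10*u^5 - 14*u^4 + 44*u^3 - 18*u^2 - 18*u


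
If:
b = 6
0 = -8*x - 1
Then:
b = 6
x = -1/8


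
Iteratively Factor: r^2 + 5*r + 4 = (r + 4)*(r + 1)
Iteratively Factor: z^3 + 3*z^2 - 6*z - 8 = (z + 1)*(z^2 + 2*z - 8) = (z - 2)*(z + 1)*(z + 4)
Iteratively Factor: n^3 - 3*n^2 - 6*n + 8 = (n - 1)*(n^2 - 2*n - 8) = (n - 1)*(n + 2)*(n - 4)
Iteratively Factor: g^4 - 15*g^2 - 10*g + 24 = (g + 3)*(g^3 - 3*g^2 - 6*g + 8) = (g - 4)*(g + 3)*(g^2 + g - 2) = (g - 4)*(g - 1)*(g + 3)*(g + 2)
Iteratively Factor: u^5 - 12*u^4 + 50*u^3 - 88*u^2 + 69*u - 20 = (u - 4)*(u^4 - 8*u^3 + 18*u^2 - 16*u + 5) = (u - 4)*(u - 1)*(u^3 - 7*u^2 + 11*u - 5) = (u - 5)*(u - 4)*(u - 1)*(u^2 - 2*u + 1) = (u - 5)*(u - 4)*(u - 1)^2*(u - 1)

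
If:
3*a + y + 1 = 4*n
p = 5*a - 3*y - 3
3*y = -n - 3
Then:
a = -13*y/3 - 13/3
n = -3*y - 3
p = -74*y/3 - 74/3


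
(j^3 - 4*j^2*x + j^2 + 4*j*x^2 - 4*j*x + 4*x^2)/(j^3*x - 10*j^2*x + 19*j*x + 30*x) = (j^2 - 4*j*x + 4*x^2)/(x*(j^2 - 11*j + 30))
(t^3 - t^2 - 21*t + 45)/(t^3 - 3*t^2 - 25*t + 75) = (t - 3)/(t - 5)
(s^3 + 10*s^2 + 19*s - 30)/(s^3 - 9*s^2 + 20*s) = (s^3 + 10*s^2 + 19*s - 30)/(s*(s^2 - 9*s + 20))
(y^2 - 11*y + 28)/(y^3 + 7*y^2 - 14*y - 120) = (y - 7)/(y^2 + 11*y + 30)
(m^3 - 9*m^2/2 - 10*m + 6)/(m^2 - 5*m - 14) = (m^2 - 13*m/2 + 3)/(m - 7)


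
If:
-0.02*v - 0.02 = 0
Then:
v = -1.00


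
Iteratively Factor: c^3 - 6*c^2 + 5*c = (c - 1)*(c^2 - 5*c) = (c - 5)*(c - 1)*(c)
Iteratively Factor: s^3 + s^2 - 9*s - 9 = (s + 1)*(s^2 - 9) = (s - 3)*(s + 1)*(s + 3)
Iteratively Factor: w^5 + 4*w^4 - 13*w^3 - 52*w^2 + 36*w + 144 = (w - 3)*(w^4 + 7*w^3 + 8*w^2 - 28*w - 48) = (w - 3)*(w + 3)*(w^3 + 4*w^2 - 4*w - 16) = (w - 3)*(w + 2)*(w + 3)*(w^2 + 2*w - 8) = (w - 3)*(w - 2)*(w + 2)*(w + 3)*(w + 4)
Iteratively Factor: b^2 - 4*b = (b - 4)*(b)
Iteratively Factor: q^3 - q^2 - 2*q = (q + 1)*(q^2 - 2*q) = q*(q + 1)*(q - 2)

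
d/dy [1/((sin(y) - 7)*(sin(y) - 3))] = 2*(5 - sin(y))*cos(y)/((sin(y) - 7)^2*(sin(y) - 3)^2)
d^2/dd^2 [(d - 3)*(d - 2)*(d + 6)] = 6*d + 2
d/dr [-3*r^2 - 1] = -6*r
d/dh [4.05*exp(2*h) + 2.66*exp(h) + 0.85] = (8.1*exp(h) + 2.66)*exp(h)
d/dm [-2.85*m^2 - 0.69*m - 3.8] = -5.7*m - 0.69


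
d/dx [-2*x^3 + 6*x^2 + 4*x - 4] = -6*x^2 + 12*x + 4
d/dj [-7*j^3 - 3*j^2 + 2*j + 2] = -21*j^2 - 6*j + 2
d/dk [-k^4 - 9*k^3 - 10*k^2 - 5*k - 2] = -4*k^3 - 27*k^2 - 20*k - 5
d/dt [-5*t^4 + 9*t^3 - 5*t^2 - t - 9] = -20*t^3 + 27*t^2 - 10*t - 1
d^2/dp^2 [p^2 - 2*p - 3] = 2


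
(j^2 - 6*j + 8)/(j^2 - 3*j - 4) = (j - 2)/(j + 1)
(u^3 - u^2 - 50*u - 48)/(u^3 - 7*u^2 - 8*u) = (u + 6)/u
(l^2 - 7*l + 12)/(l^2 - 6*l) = (l^2 - 7*l + 12)/(l*(l - 6))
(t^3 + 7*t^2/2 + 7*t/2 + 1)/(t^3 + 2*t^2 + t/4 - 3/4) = 2*(2*t^2 + 5*t + 2)/(4*t^2 + 4*t - 3)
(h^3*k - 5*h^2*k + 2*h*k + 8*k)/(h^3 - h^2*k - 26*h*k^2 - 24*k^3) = k*(-h^3 + 5*h^2 - 2*h - 8)/(-h^3 + h^2*k + 26*h*k^2 + 24*k^3)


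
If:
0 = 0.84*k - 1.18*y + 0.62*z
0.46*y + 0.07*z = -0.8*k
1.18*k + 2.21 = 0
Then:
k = -1.87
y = 2.23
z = 6.77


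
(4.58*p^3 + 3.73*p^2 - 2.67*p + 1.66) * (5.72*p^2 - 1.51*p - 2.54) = 26.1976*p^5 + 14.4198*p^4 - 32.5379*p^3 + 4.0527*p^2 + 4.2752*p - 4.2164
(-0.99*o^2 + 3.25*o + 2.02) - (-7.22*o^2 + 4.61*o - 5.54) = 6.23*o^2 - 1.36*o + 7.56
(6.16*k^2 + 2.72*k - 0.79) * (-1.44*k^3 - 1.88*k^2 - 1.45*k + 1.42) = -8.8704*k^5 - 15.4976*k^4 - 12.908*k^3 + 6.2884*k^2 + 5.0079*k - 1.1218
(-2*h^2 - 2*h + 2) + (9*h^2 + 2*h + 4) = 7*h^2 + 6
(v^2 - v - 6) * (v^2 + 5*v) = v^4 + 4*v^3 - 11*v^2 - 30*v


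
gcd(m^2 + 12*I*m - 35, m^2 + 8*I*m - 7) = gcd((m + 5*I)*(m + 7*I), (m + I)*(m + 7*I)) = m + 7*I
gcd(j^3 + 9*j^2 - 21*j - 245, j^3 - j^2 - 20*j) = j - 5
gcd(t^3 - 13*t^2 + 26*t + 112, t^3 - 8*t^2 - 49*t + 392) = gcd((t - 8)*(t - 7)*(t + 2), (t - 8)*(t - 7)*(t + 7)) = t^2 - 15*t + 56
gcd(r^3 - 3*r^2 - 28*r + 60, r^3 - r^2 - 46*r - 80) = r + 5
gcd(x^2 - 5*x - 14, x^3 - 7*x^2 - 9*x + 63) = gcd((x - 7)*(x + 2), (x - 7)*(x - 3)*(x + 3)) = x - 7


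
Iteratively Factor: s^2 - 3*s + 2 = (s - 1)*(s - 2)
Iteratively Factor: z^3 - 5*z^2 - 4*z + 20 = (z - 2)*(z^2 - 3*z - 10) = (z - 5)*(z - 2)*(z + 2)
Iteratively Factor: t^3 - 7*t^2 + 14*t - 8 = (t - 1)*(t^2 - 6*t + 8) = (t - 2)*(t - 1)*(t - 4)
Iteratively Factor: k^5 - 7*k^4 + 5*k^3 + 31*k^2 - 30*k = (k - 3)*(k^4 - 4*k^3 - 7*k^2 + 10*k) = (k - 5)*(k - 3)*(k^3 + k^2 - 2*k) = (k - 5)*(k - 3)*(k - 1)*(k^2 + 2*k) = k*(k - 5)*(k - 3)*(k - 1)*(k + 2)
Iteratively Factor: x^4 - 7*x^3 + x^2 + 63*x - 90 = (x - 2)*(x^3 - 5*x^2 - 9*x + 45) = (x - 2)*(x + 3)*(x^2 - 8*x + 15) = (x - 5)*(x - 2)*(x + 3)*(x - 3)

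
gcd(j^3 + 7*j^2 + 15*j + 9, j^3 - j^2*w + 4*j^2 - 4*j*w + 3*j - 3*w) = j^2 + 4*j + 3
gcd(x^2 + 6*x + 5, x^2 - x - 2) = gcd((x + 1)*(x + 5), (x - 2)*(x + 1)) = x + 1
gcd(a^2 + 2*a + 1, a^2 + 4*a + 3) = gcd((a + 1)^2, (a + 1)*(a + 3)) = a + 1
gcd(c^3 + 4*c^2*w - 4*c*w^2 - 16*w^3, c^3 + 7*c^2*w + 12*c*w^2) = c + 4*w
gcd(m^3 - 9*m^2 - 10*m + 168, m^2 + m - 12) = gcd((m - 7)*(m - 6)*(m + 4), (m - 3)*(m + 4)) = m + 4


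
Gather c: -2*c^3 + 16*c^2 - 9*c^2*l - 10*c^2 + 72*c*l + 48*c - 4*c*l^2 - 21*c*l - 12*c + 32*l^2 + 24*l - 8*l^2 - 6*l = -2*c^3 + c^2*(6 - 9*l) + c*(-4*l^2 + 51*l + 36) + 24*l^2 + 18*l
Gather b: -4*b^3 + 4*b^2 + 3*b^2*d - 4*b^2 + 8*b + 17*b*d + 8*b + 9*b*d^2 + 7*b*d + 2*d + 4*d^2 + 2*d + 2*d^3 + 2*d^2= -4*b^3 + 3*b^2*d + b*(9*d^2 + 24*d + 16) + 2*d^3 + 6*d^2 + 4*d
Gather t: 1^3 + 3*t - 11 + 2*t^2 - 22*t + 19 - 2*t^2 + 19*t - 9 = 0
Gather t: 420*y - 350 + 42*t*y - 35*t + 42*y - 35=t*(42*y - 35) + 462*y - 385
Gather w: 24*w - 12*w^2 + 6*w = -12*w^2 + 30*w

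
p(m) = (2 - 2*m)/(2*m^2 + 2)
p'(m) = -4*m*(2 - 2*m)/(2*m^2 + 2)^2 - 2/(2*m^2 + 2)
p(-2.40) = 0.50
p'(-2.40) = 0.21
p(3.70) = -0.18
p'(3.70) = 0.02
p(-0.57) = 1.18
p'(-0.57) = 0.26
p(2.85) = -0.20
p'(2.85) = 0.02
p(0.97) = 0.02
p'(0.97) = -0.53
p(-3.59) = 0.33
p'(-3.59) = 0.10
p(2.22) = -0.21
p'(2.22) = -0.01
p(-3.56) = 0.33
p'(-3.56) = 0.10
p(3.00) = -0.20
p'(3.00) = 0.02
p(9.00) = -0.10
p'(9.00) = 0.01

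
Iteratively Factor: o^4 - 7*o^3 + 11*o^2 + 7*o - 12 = (o + 1)*(o^3 - 8*o^2 + 19*o - 12) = (o - 4)*(o + 1)*(o^2 - 4*o + 3) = (o - 4)*(o - 1)*(o + 1)*(o - 3)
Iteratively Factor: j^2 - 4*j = (j)*(j - 4)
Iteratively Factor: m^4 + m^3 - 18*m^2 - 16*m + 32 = (m + 2)*(m^3 - m^2 - 16*m + 16) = (m + 2)*(m + 4)*(m^2 - 5*m + 4) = (m - 4)*(m + 2)*(m + 4)*(m - 1)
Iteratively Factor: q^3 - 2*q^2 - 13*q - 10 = (q + 2)*(q^2 - 4*q - 5) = (q - 5)*(q + 2)*(q + 1)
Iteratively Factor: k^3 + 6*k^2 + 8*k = (k)*(k^2 + 6*k + 8) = k*(k + 2)*(k + 4)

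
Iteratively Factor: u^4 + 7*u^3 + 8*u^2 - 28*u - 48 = (u + 3)*(u^3 + 4*u^2 - 4*u - 16) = (u + 3)*(u + 4)*(u^2 - 4) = (u + 2)*(u + 3)*(u + 4)*(u - 2)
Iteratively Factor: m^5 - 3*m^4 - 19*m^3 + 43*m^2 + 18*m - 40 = (m - 5)*(m^4 + 2*m^3 - 9*m^2 - 2*m + 8) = (m - 5)*(m - 1)*(m^3 + 3*m^2 - 6*m - 8) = (m - 5)*(m - 1)*(m + 1)*(m^2 + 2*m - 8) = (m - 5)*(m - 1)*(m + 1)*(m + 4)*(m - 2)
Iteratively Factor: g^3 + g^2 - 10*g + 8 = (g - 2)*(g^2 + 3*g - 4) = (g - 2)*(g + 4)*(g - 1)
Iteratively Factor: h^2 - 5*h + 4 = (h - 4)*(h - 1)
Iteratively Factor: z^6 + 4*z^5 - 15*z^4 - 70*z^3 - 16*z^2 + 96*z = (z - 1)*(z^5 + 5*z^4 - 10*z^3 - 80*z^2 - 96*z) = (z - 1)*(z + 4)*(z^4 + z^3 - 14*z^2 - 24*z) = (z - 4)*(z - 1)*(z + 4)*(z^3 + 5*z^2 + 6*z) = z*(z - 4)*(z - 1)*(z + 4)*(z^2 + 5*z + 6) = z*(z - 4)*(z - 1)*(z + 2)*(z + 4)*(z + 3)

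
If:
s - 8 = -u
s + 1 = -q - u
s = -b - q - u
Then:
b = 1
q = -9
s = 8 - u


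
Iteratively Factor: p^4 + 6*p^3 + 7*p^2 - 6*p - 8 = (p - 1)*(p^3 + 7*p^2 + 14*p + 8) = (p - 1)*(p + 4)*(p^2 + 3*p + 2) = (p - 1)*(p + 2)*(p + 4)*(p + 1)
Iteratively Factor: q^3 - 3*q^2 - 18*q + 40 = (q - 2)*(q^2 - q - 20) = (q - 5)*(q - 2)*(q + 4)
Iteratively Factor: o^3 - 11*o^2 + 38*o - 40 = (o - 5)*(o^2 - 6*o + 8) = (o - 5)*(o - 4)*(o - 2)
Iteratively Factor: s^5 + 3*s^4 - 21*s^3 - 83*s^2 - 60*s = (s + 1)*(s^4 + 2*s^3 - 23*s^2 - 60*s) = (s + 1)*(s + 4)*(s^3 - 2*s^2 - 15*s) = (s - 5)*(s + 1)*(s + 4)*(s^2 + 3*s) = s*(s - 5)*(s + 1)*(s + 4)*(s + 3)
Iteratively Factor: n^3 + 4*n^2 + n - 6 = (n + 3)*(n^2 + n - 2) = (n + 2)*(n + 3)*(n - 1)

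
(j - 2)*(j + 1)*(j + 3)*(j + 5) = j^4 + 7*j^3 + 5*j^2 - 31*j - 30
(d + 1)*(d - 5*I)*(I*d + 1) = I*d^3 + 6*d^2 + I*d^2 + 6*d - 5*I*d - 5*I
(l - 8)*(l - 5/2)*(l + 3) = l^3 - 15*l^2/2 - 23*l/2 + 60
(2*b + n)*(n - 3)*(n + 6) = 2*b*n^2 + 6*b*n - 36*b + n^3 + 3*n^2 - 18*n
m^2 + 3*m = m*(m + 3)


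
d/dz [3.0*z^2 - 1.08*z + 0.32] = 6.0*z - 1.08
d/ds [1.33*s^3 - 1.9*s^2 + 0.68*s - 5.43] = 3.99*s^2 - 3.8*s + 0.68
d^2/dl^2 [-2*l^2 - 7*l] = -4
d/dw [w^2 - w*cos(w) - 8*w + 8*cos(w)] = w*sin(w) + 2*w - 8*sin(w) - cos(w) - 8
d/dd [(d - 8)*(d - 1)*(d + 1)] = 3*d^2 - 16*d - 1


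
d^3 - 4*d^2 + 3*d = d*(d - 3)*(d - 1)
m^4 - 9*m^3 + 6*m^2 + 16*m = m*(m - 8)*(m - 2)*(m + 1)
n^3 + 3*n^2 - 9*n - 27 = (n - 3)*(n + 3)^2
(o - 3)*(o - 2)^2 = o^3 - 7*o^2 + 16*o - 12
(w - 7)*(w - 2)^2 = w^3 - 11*w^2 + 32*w - 28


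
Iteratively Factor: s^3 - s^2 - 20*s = (s)*(s^2 - s - 20) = s*(s - 5)*(s + 4)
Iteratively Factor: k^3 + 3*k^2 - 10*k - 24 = (k - 3)*(k^2 + 6*k + 8) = (k - 3)*(k + 2)*(k + 4)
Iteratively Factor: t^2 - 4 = (t + 2)*(t - 2)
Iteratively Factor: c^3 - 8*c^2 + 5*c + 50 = (c - 5)*(c^2 - 3*c - 10) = (c - 5)^2*(c + 2)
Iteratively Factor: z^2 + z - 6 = (z - 2)*(z + 3)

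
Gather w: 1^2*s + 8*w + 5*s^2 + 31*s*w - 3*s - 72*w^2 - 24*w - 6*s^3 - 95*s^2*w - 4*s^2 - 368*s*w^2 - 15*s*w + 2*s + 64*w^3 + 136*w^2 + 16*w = -6*s^3 + s^2 + 64*w^3 + w^2*(64 - 368*s) + w*(-95*s^2 + 16*s)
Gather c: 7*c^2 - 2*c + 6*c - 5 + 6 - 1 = 7*c^2 + 4*c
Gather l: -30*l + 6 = 6 - 30*l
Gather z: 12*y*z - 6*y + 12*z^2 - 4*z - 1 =-6*y + 12*z^2 + z*(12*y - 4) - 1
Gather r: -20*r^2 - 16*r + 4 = -20*r^2 - 16*r + 4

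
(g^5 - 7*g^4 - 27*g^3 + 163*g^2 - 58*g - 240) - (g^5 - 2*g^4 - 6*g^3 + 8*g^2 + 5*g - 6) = -5*g^4 - 21*g^3 + 155*g^2 - 63*g - 234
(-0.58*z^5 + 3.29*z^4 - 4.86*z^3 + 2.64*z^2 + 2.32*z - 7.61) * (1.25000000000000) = -0.725*z^5 + 4.1125*z^4 - 6.075*z^3 + 3.3*z^2 + 2.9*z - 9.5125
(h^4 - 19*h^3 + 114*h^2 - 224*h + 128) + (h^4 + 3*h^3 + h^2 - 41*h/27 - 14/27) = 2*h^4 - 16*h^3 + 115*h^2 - 6089*h/27 + 3442/27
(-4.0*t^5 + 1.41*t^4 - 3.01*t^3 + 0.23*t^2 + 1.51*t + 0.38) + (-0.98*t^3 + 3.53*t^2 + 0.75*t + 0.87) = -4.0*t^5 + 1.41*t^4 - 3.99*t^3 + 3.76*t^2 + 2.26*t + 1.25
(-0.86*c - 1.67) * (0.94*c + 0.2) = -0.8084*c^2 - 1.7418*c - 0.334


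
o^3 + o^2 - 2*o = o*(o - 1)*(o + 2)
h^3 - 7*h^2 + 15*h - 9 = (h - 3)^2*(h - 1)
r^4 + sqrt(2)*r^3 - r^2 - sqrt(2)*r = r*(r - 1)*(r + 1)*(r + sqrt(2))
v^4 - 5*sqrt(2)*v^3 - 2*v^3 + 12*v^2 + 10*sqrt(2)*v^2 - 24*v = v*(v - 2)*(v - 3*sqrt(2))*(v - 2*sqrt(2))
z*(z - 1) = z^2 - z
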